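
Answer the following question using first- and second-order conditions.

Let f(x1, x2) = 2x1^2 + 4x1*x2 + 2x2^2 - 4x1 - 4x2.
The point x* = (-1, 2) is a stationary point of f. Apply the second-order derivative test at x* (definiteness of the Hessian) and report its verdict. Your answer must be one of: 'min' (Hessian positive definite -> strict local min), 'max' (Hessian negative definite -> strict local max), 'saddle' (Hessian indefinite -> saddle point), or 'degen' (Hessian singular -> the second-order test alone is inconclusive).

Compute the Hessian H = grad^2 f:
  H = [[4, 4], [4, 4]]
Verify stationarity: grad f(x*) = H x* + g = (0, 0).
Eigenvalues of H: 0, 8.
H has a zero eigenvalue (singular; positive semidefinite but not definite), so H is neither positive definite, negative definite, nor indefinite. The second-order test alone is inconclusive -> degen.
(Indeed, f is constant along the null direction of H through x*, so x* is not a strict local extremum.)

degen


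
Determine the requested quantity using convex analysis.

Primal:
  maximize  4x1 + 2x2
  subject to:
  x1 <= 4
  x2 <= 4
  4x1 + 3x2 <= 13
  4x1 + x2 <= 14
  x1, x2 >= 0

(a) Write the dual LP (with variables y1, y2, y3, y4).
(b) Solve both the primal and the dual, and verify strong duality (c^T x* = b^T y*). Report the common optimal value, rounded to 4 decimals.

The standard primal-dual pair for 'max c^T x s.t. A x <= b, x >= 0' is:
  Dual:  min b^T y  s.t.  A^T y >= c,  y >= 0.

So the dual LP is:
  minimize  4y1 + 4y2 + 13y3 + 14y4
  subject to:
    y1 + 4y3 + 4y4 >= 4
    y2 + 3y3 + y4 >= 2
    y1, y2, y3, y4 >= 0

Solving the primal: x* = (3.25, 0).
  primal value c^T x* = 13.
Solving the dual: y* = (0, 0, 1, 0).
  dual value b^T y* = 13.
Strong duality: c^T x* = b^T y*. Confirmed.

13


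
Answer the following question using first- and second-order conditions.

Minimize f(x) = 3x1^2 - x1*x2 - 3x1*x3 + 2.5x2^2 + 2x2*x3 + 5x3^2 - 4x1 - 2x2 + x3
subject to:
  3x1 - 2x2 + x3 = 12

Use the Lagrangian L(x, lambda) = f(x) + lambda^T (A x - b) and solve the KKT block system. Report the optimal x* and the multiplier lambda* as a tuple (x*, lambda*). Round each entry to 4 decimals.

Form the Lagrangian:
  L(x, lambda) = (1/2) x^T Q x + c^T x + lambda^T (A x - b)
Stationarity (grad_x L = 0): Q x + c + A^T lambda = 0.
Primal feasibility: A x = b.

This gives the KKT block system:
  [ Q   A^T ] [ x     ]   [-c ]
  [ A    0  ] [ lambda ] = [ b ]

Solving the linear system:
  x*      = (2.9271, -0.9495, 1.3198)
  lambda* = (-3.5175)
  f(x*)   = 16.8604

x* = (2.9271, -0.9495, 1.3198), lambda* = (-3.5175)


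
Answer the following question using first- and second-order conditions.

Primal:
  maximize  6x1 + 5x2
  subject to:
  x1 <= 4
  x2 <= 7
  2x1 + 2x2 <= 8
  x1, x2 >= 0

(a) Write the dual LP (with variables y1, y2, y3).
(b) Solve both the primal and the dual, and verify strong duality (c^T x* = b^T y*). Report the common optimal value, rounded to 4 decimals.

The standard primal-dual pair for 'max c^T x s.t. A x <= b, x >= 0' is:
  Dual:  min b^T y  s.t.  A^T y >= c,  y >= 0.

So the dual LP is:
  minimize  4y1 + 7y2 + 8y3
  subject to:
    y1 + 2y3 >= 6
    y2 + 2y3 >= 5
    y1, y2, y3 >= 0

Solving the primal: x* = (4, 0).
  primal value c^T x* = 24.
Solving the dual: y* = (1, 0, 2.5).
  dual value b^T y* = 24.
Strong duality: c^T x* = b^T y*. Confirmed.

24


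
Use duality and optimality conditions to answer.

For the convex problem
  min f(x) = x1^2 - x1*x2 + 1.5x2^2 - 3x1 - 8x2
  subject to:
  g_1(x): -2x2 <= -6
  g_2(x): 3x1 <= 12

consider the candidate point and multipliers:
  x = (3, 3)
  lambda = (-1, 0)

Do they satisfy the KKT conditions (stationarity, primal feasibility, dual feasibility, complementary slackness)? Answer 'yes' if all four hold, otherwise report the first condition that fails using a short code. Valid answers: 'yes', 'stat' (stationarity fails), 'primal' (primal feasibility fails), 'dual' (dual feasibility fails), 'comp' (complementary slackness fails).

Gradient of f: grad f(x) = Q x + c = (0, -2)
Constraint values g_i(x) = a_i^T x - b_i:
  g_1((3, 3)) = 0
  g_2((3, 3)) = -3
Stationarity residual: grad f(x) + sum_i lambda_i a_i = (0, 0)
  -> stationarity OK
Primal feasibility (all g_i <= 0): OK
Dual feasibility (all lambda_i >= 0): FAILS
Complementary slackness (lambda_i * g_i(x) = 0 for all i): OK

Verdict: the first failing condition is dual_feasibility -> dual.

dual


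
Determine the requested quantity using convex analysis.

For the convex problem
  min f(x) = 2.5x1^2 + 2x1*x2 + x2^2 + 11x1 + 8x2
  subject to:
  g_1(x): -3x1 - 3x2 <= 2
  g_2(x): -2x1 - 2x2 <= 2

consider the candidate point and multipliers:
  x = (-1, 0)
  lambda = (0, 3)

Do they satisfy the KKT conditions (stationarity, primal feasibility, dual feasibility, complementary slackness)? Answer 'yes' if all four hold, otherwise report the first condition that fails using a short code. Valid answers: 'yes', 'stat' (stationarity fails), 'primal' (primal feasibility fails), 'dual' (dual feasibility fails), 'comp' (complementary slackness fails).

Gradient of f: grad f(x) = Q x + c = (6, 6)
Constraint values g_i(x) = a_i^T x - b_i:
  g_1((-1, 0)) = 1
  g_2((-1, 0)) = 0
Stationarity residual: grad f(x) + sum_i lambda_i a_i = (0, 0)
  -> stationarity OK
Primal feasibility (all g_i <= 0): FAILS
Dual feasibility (all lambda_i >= 0): OK
Complementary slackness (lambda_i * g_i(x) = 0 for all i): OK

Verdict: the first failing condition is primal_feasibility -> primal.

primal


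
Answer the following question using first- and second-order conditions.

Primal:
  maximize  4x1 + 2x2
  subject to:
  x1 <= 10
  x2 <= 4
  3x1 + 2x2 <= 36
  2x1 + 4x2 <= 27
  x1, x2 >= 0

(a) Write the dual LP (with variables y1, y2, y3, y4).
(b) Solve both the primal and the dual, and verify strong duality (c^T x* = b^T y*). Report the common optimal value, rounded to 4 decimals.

The standard primal-dual pair for 'max c^T x s.t. A x <= b, x >= 0' is:
  Dual:  min b^T y  s.t.  A^T y >= c,  y >= 0.

So the dual LP is:
  minimize  10y1 + 4y2 + 36y3 + 27y4
  subject to:
    y1 + 3y3 + 2y4 >= 4
    y2 + 2y3 + 4y4 >= 2
    y1, y2, y3, y4 >= 0

Solving the primal: x* = (10, 1.75).
  primal value c^T x* = 43.5.
Solving the dual: y* = (3, 0, 0, 0.5).
  dual value b^T y* = 43.5.
Strong duality: c^T x* = b^T y*. Confirmed.

43.5


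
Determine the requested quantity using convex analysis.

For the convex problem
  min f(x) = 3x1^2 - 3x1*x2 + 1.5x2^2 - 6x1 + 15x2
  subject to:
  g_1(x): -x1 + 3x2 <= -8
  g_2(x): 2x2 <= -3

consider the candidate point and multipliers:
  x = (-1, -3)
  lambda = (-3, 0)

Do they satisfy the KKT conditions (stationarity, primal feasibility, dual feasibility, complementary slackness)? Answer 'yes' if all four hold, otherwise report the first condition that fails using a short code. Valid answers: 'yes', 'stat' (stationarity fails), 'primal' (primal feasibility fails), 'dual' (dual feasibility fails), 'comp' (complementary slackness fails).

Gradient of f: grad f(x) = Q x + c = (-3, 9)
Constraint values g_i(x) = a_i^T x - b_i:
  g_1((-1, -3)) = 0
  g_2((-1, -3)) = -3
Stationarity residual: grad f(x) + sum_i lambda_i a_i = (0, 0)
  -> stationarity OK
Primal feasibility (all g_i <= 0): OK
Dual feasibility (all lambda_i >= 0): FAILS
Complementary slackness (lambda_i * g_i(x) = 0 for all i): OK

Verdict: the first failing condition is dual_feasibility -> dual.

dual


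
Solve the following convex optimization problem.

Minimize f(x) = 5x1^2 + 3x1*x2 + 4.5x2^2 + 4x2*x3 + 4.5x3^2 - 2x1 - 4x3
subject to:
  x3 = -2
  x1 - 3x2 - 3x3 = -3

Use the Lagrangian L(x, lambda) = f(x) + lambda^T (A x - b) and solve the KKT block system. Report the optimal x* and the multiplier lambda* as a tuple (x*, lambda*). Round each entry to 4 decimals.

Form the Lagrangian:
  L(x, lambda) = (1/2) x^T Q x + c^T x + lambda^T (A x - b)
Stationarity (grad_x L = 0): Q x + c + A^T lambda = 0.
Primal feasibility: A x = b.

This gives the KKT block system:
  [ Q   A^T ] [ x     ]   [-c ]
  [ A    0  ] [ lambda ] = [ b ]

Solving the linear system:
  x*      = (-1.0256, 2.6581, -2)
  lambda* = (24.2137, 4.2821)
  f(x*)   = 35.6624

x* = (-1.0256, 2.6581, -2), lambda* = (24.2137, 4.2821)


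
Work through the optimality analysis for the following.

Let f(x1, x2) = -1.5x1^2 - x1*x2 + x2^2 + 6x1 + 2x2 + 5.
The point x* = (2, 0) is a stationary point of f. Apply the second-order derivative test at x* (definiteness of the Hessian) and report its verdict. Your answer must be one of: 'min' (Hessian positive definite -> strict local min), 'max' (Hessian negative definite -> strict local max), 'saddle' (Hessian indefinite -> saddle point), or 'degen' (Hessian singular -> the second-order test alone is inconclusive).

Compute the Hessian H = grad^2 f:
  H = [[-3, -1], [-1, 2]]
Verify stationarity: grad f(x*) = H x* + g = (0, 0).
Eigenvalues of H: -3.1926, 2.1926.
Eigenvalues have mixed signs, so H is indefinite -> x* is a saddle point.

saddle


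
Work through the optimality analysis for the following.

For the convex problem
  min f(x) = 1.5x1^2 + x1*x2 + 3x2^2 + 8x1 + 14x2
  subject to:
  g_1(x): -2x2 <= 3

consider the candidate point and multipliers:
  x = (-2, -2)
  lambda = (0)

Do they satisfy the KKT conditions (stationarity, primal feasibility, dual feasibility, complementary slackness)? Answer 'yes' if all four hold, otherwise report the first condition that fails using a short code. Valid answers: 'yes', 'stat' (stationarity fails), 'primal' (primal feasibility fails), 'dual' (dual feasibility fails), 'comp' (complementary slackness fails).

Gradient of f: grad f(x) = Q x + c = (0, 0)
Constraint values g_i(x) = a_i^T x - b_i:
  g_1((-2, -2)) = 1
Stationarity residual: grad f(x) + sum_i lambda_i a_i = (0, 0)
  -> stationarity OK
Primal feasibility (all g_i <= 0): FAILS
Dual feasibility (all lambda_i >= 0): OK
Complementary slackness (lambda_i * g_i(x) = 0 for all i): OK

Verdict: the first failing condition is primal_feasibility -> primal.

primal


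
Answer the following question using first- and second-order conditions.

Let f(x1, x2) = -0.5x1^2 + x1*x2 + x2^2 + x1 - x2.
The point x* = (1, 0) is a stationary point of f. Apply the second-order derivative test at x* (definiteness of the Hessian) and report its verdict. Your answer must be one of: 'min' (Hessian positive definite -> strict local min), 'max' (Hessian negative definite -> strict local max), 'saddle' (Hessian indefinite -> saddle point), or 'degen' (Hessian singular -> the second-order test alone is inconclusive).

Compute the Hessian H = grad^2 f:
  H = [[-1, 1], [1, 2]]
Verify stationarity: grad f(x*) = H x* + g = (0, 0).
Eigenvalues of H: -1.3028, 2.3028.
Eigenvalues have mixed signs, so H is indefinite -> x* is a saddle point.

saddle


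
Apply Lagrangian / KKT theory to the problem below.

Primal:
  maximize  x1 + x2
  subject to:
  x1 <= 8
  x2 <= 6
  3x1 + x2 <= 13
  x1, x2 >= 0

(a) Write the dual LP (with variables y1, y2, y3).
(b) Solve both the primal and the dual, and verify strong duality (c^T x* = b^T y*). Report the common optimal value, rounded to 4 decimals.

The standard primal-dual pair for 'max c^T x s.t. A x <= b, x >= 0' is:
  Dual:  min b^T y  s.t.  A^T y >= c,  y >= 0.

So the dual LP is:
  minimize  8y1 + 6y2 + 13y3
  subject to:
    y1 + 3y3 >= 1
    y2 + y3 >= 1
    y1, y2, y3 >= 0

Solving the primal: x* = (2.3333, 6).
  primal value c^T x* = 8.3333.
Solving the dual: y* = (0, 0.6667, 0.3333).
  dual value b^T y* = 8.3333.
Strong duality: c^T x* = b^T y*. Confirmed.

8.3333


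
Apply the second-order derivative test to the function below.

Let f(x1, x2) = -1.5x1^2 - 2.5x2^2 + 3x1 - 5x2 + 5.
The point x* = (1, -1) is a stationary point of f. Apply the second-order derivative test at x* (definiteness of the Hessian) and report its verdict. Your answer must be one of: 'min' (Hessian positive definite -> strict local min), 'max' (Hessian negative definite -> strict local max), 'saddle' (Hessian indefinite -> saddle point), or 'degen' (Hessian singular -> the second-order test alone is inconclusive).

Compute the Hessian H = grad^2 f:
  H = [[-3, 0], [0, -5]]
Verify stationarity: grad f(x*) = H x* + g = (0, 0).
Eigenvalues of H: -5, -3.
Both eigenvalues < 0, so H is negative definite -> x* is a strict local max.

max


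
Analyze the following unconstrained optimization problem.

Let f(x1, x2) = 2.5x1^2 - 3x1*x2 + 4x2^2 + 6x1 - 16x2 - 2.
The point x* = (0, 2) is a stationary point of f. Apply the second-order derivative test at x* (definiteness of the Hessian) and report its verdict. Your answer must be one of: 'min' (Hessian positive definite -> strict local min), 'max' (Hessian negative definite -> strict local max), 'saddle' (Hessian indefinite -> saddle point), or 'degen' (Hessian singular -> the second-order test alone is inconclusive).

Compute the Hessian H = grad^2 f:
  H = [[5, -3], [-3, 8]]
Verify stationarity: grad f(x*) = H x* + g = (0, 0).
Eigenvalues of H: 3.1459, 9.8541.
Both eigenvalues > 0, so H is positive definite -> x* is a strict local min.

min


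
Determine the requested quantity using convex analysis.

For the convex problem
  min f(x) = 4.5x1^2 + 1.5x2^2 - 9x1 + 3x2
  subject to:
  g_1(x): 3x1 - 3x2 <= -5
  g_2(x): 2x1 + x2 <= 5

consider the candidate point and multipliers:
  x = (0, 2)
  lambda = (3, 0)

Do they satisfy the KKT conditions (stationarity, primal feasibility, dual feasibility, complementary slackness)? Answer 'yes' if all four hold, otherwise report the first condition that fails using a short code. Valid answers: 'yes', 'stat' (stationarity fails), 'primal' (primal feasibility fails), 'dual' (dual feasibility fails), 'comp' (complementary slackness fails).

Gradient of f: grad f(x) = Q x + c = (-9, 9)
Constraint values g_i(x) = a_i^T x - b_i:
  g_1((0, 2)) = -1
  g_2((0, 2)) = -3
Stationarity residual: grad f(x) + sum_i lambda_i a_i = (0, 0)
  -> stationarity OK
Primal feasibility (all g_i <= 0): OK
Dual feasibility (all lambda_i >= 0): OK
Complementary slackness (lambda_i * g_i(x) = 0 for all i): FAILS

Verdict: the first failing condition is complementary_slackness -> comp.

comp


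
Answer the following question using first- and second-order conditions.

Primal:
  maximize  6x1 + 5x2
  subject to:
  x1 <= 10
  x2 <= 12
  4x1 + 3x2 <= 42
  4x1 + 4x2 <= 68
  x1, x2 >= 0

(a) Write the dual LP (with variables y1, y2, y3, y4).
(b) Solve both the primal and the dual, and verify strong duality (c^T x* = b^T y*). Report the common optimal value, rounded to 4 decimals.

The standard primal-dual pair for 'max c^T x s.t. A x <= b, x >= 0' is:
  Dual:  min b^T y  s.t.  A^T y >= c,  y >= 0.

So the dual LP is:
  minimize  10y1 + 12y2 + 42y3 + 68y4
  subject to:
    y1 + 4y3 + 4y4 >= 6
    y2 + 3y3 + 4y4 >= 5
    y1, y2, y3, y4 >= 0

Solving the primal: x* = (1.5, 12).
  primal value c^T x* = 69.
Solving the dual: y* = (0, 0.5, 1.5, 0).
  dual value b^T y* = 69.
Strong duality: c^T x* = b^T y*. Confirmed.

69


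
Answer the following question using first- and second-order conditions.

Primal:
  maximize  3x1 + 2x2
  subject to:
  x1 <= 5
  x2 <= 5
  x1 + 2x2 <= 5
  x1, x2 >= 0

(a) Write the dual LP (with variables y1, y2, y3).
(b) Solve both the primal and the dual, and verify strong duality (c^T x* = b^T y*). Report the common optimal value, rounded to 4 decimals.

The standard primal-dual pair for 'max c^T x s.t. A x <= b, x >= 0' is:
  Dual:  min b^T y  s.t.  A^T y >= c,  y >= 0.

So the dual LP is:
  minimize  5y1 + 5y2 + 5y3
  subject to:
    y1 + y3 >= 3
    y2 + 2y3 >= 2
    y1, y2, y3 >= 0

Solving the primal: x* = (5, 0).
  primal value c^T x* = 15.
Solving the dual: y* = (2, 0, 1).
  dual value b^T y* = 15.
Strong duality: c^T x* = b^T y*. Confirmed.

15


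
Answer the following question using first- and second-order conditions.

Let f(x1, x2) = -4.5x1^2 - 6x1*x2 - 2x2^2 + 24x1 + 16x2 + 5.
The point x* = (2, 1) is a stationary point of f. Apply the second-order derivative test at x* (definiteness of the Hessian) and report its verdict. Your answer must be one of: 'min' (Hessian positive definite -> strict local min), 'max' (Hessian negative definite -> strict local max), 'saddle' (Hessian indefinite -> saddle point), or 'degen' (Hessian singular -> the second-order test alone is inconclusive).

Compute the Hessian H = grad^2 f:
  H = [[-9, -6], [-6, -4]]
Verify stationarity: grad f(x*) = H x* + g = (0, 0).
Eigenvalues of H: -13, 0.
H has a zero eigenvalue (singular; negative semidefinite but not definite), so H is neither positive definite, negative definite, nor indefinite. The second-order test alone is inconclusive -> degen.
(Indeed, f is constant along the null direction of H through x*, so x* is not a strict local extremum.)

degen


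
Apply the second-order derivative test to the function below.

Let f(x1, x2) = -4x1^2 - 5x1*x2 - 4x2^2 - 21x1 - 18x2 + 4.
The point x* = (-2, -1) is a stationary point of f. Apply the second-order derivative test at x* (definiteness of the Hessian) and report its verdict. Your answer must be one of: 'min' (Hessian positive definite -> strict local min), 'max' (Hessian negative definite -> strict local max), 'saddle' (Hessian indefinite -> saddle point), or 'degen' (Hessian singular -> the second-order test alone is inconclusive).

Compute the Hessian H = grad^2 f:
  H = [[-8, -5], [-5, -8]]
Verify stationarity: grad f(x*) = H x* + g = (0, 0).
Eigenvalues of H: -13, -3.
Both eigenvalues < 0, so H is negative definite -> x* is a strict local max.

max


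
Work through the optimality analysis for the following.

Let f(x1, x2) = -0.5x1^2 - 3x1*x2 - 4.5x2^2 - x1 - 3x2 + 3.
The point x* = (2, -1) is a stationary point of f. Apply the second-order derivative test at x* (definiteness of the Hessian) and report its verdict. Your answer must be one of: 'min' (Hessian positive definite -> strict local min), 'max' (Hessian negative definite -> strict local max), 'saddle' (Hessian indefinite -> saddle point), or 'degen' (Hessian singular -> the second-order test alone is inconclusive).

Compute the Hessian H = grad^2 f:
  H = [[-1, -3], [-3, -9]]
Verify stationarity: grad f(x*) = H x* + g = (0, 0).
Eigenvalues of H: -10, 0.
H has a zero eigenvalue (singular; negative semidefinite but not definite), so H is neither positive definite, negative definite, nor indefinite. The second-order test alone is inconclusive -> degen.
(Indeed, f is constant along the null direction of H through x*, so x* is not a strict local extremum.)

degen


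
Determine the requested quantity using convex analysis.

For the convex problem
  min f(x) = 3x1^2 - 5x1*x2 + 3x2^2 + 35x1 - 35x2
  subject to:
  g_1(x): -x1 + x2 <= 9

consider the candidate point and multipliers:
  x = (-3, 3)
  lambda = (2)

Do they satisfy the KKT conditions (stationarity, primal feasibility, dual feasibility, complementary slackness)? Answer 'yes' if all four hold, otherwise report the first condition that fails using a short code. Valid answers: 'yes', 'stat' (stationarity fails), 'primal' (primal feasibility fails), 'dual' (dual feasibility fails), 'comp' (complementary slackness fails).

Gradient of f: grad f(x) = Q x + c = (2, -2)
Constraint values g_i(x) = a_i^T x - b_i:
  g_1((-3, 3)) = -3
Stationarity residual: grad f(x) + sum_i lambda_i a_i = (0, 0)
  -> stationarity OK
Primal feasibility (all g_i <= 0): OK
Dual feasibility (all lambda_i >= 0): OK
Complementary slackness (lambda_i * g_i(x) = 0 for all i): FAILS

Verdict: the first failing condition is complementary_slackness -> comp.

comp


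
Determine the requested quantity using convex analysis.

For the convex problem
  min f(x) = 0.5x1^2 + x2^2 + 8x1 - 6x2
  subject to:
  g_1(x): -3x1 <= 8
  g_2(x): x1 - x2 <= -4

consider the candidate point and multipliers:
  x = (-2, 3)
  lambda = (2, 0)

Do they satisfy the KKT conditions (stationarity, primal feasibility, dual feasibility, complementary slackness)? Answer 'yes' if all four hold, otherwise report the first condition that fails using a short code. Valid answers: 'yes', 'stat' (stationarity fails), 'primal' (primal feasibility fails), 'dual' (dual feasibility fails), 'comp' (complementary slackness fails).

Gradient of f: grad f(x) = Q x + c = (6, 0)
Constraint values g_i(x) = a_i^T x - b_i:
  g_1((-2, 3)) = -2
  g_2((-2, 3)) = -1
Stationarity residual: grad f(x) + sum_i lambda_i a_i = (0, 0)
  -> stationarity OK
Primal feasibility (all g_i <= 0): OK
Dual feasibility (all lambda_i >= 0): OK
Complementary slackness (lambda_i * g_i(x) = 0 for all i): FAILS

Verdict: the first failing condition is complementary_slackness -> comp.

comp


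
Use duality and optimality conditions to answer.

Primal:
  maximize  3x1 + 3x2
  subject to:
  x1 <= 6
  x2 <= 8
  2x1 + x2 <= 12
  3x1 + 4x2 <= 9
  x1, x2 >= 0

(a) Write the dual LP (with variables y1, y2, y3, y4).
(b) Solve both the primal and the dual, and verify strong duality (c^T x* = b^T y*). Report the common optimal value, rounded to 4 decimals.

The standard primal-dual pair for 'max c^T x s.t. A x <= b, x >= 0' is:
  Dual:  min b^T y  s.t.  A^T y >= c,  y >= 0.

So the dual LP is:
  minimize  6y1 + 8y2 + 12y3 + 9y4
  subject to:
    y1 + 2y3 + 3y4 >= 3
    y2 + y3 + 4y4 >= 3
    y1, y2, y3, y4 >= 0

Solving the primal: x* = (3, 0).
  primal value c^T x* = 9.
Solving the dual: y* = (0, 0, 0, 1).
  dual value b^T y* = 9.
Strong duality: c^T x* = b^T y*. Confirmed.

9


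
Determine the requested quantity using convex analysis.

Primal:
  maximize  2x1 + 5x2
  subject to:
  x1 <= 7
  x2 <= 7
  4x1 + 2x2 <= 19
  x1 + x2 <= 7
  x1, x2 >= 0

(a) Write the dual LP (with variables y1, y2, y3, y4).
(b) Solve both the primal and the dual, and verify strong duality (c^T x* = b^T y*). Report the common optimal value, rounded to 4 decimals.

The standard primal-dual pair for 'max c^T x s.t. A x <= b, x >= 0' is:
  Dual:  min b^T y  s.t.  A^T y >= c,  y >= 0.

So the dual LP is:
  minimize  7y1 + 7y2 + 19y3 + 7y4
  subject to:
    y1 + 4y3 + y4 >= 2
    y2 + 2y3 + y4 >= 5
    y1, y2, y3, y4 >= 0

Solving the primal: x* = (0, 7).
  primal value c^T x* = 35.
Solving the dual: y* = (0, 3, 0, 2).
  dual value b^T y* = 35.
Strong duality: c^T x* = b^T y*. Confirmed.

35


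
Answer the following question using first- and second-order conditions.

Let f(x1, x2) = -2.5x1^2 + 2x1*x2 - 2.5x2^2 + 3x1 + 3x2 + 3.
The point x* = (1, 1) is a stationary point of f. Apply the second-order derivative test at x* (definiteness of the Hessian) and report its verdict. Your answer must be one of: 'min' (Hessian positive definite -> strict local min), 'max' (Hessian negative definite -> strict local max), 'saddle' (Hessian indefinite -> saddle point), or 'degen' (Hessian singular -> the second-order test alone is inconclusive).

Compute the Hessian H = grad^2 f:
  H = [[-5, 2], [2, -5]]
Verify stationarity: grad f(x*) = H x* + g = (0, 0).
Eigenvalues of H: -7, -3.
Both eigenvalues < 0, so H is negative definite -> x* is a strict local max.

max


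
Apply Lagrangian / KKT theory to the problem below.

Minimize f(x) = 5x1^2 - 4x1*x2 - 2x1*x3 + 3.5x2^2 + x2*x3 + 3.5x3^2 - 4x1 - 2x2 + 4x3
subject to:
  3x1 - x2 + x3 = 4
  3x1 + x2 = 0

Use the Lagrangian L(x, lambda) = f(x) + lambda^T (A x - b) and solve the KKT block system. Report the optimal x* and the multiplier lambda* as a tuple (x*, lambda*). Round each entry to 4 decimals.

Form the Lagrangian:
  L(x, lambda) = (1/2) x^T Q x + c^T x + lambda^T (A x - b)
Stationarity (grad_x L = 0): Q x + c + A^T lambda = 0.
Primal feasibility: A x = b.

This gives the KKT block system:
  [ Q   A^T ] [ x     ]   [-c ]
  [ A    0  ] [ lambda ] = [ b ]

Solving the linear system:
  x*      = (0.5134, -1.5403, 0.9193)
  lambda* = (-7.868, 6.0489)
  f(x*)   = 18.088

x* = (0.5134, -1.5403, 0.9193), lambda* = (-7.868, 6.0489)


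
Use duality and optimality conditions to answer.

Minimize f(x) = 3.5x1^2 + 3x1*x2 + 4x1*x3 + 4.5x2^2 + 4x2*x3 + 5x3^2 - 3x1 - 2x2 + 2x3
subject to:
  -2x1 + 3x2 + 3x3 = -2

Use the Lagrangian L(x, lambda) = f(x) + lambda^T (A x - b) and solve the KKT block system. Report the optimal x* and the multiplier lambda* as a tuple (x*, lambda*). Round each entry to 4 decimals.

Form the Lagrangian:
  L(x, lambda) = (1/2) x^T Q x + c^T x + lambda^T (A x - b)
Stationarity (grad_x L = 0): Q x + c + A^T lambda = 0.
Primal feasibility: A x = b.

This gives the KKT block system:
  [ Q   A^T ] [ x     ]   [-c ]
  [ A    0  ] [ lambda ] = [ b ]

Solving the linear system:
  x*      = (0.6052, 0.2751, -0.5383)
  lambda* = (-0.046)
  f(x*)   = -1.7671

x* = (0.6052, 0.2751, -0.5383), lambda* = (-0.046)


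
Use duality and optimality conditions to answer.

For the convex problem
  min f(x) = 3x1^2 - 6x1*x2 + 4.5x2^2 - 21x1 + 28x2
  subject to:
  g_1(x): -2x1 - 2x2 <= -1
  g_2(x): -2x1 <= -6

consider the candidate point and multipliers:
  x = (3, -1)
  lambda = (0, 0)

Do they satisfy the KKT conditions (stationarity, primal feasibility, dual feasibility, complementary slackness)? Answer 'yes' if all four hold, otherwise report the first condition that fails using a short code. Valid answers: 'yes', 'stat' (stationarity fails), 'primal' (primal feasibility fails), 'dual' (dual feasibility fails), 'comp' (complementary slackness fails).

Gradient of f: grad f(x) = Q x + c = (3, 1)
Constraint values g_i(x) = a_i^T x - b_i:
  g_1((3, -1)) = -3
  g_2((3, -1)) = 0
Stationarity residual: grad f(x) + sum_i lambda_i a_i = (3, 1)
  -> stationarity FAILS
Primal feasibility (all g_i <= 0): OK
Dual feasibility (all lambda_i >= 0): OK
Complementary slackness (lambda_i * g_i(x) = 0 for all i): OK

Verdict: the first failing condition is stationarity -> stat.

stat


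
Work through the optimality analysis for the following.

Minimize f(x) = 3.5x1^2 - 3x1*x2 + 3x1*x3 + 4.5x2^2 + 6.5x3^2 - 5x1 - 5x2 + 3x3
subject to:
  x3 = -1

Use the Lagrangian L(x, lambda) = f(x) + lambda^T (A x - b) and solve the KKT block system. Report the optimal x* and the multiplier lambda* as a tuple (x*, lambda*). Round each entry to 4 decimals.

Form the Lagrangian:
  L(x, lambda) = (1/2) x^T Q x + c^T x + lambda^T (A x - b)
Stationarity (grad_x L = 0): Q x + c + A^T lambda = 0.
Primal feasibility: A x = b.

This gives the KKT block system:
  [ Q   A^T ] [ x     ]   [-c ]
  [ A    0  ] [ lambda ] = [ b ]

Solving the linear system:
  x*      = (1.6111, 1.0926, -1)
  lambda* = (5.1667)
  f(x*)   = -5.6759

x* = (1.6111, 1.0926, -1), lambda* = (5.1667)


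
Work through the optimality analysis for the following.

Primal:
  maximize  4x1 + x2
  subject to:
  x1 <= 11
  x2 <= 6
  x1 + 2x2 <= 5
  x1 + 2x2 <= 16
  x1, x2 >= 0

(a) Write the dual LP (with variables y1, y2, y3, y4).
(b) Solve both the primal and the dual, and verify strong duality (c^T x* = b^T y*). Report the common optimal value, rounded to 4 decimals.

The standard primal-dual pair for 'max c^T x s.t. A x <= b, x >= 0' is:
  Dual:  min b^T y  s.t.  A^T y >= c,  y >= 0.

So the dual LP is:
  minimize  11y1 + 6y2 + 5y3 + 16y4
  subject to:
    y1 + y3 + y4 >= 4
    y2 + 2y3 + 2y4 >= 1
    y1, y2, y3, y4 >= 0

Solving the primal: x* = (5, 0).
  primal value c^T x* = 20.
Solving the dual: y* = (0, 0, 4, 0).
  dual value b^T y* = 20.
Strong duality: c^T x* = b^T y*. Confirmed.

20


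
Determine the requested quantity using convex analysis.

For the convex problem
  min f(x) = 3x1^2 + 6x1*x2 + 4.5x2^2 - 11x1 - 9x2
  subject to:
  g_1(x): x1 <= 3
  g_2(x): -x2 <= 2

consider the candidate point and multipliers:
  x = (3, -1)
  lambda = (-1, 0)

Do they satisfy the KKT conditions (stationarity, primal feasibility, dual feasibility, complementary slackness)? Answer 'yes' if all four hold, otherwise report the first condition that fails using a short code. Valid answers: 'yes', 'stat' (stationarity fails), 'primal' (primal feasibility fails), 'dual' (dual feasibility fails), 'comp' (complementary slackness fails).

Gradient of f: grad f(x) = Q x + c = (1, 0)
Constraint values g_i(x) = a_i^T x - b_i:
  g_1((3, -1)) = 0
  g_2((3, -1)) = -1
Stationarity residual: grad f(x) + sum_i lambda_i a_i = (0, 0)
  -> stationarity OK
Primal feasibility (all g_i <= 0): OK
Dual feasibility (all lambda_i >= 0): FAILS
Complementary slackness (lambda_i * g_i(x) = 0 for all i): OK

Verdict: the first failing condition is dual_feasibility -> dual.

dual


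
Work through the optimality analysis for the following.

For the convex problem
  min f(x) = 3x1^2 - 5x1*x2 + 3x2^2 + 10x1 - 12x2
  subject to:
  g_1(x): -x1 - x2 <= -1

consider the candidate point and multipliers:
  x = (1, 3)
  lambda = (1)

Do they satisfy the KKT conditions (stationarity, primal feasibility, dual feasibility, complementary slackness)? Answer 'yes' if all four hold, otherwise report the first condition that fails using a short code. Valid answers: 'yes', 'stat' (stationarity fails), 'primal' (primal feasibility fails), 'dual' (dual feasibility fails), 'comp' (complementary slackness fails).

Gradient of f: grad f(x) = Q x + c = (1, 1)
Constraint values g_i(x) = a_i^T x - b_i:
  g_1((1, 3)) = -3
Stationarity residual: grad f(x) + sum_i lambda_i a_i = (0, 0)
  -> stationarity OK
Primal feasibility (all g_i <= 0): OK
Dual feasibility (all lambda_i >= 0): OK
Complementary slackness (lambda_i * g_i(x) = 0 for all i): FAILS

Verdict: the first failing condition is complementary_slackness -> comp.

comp


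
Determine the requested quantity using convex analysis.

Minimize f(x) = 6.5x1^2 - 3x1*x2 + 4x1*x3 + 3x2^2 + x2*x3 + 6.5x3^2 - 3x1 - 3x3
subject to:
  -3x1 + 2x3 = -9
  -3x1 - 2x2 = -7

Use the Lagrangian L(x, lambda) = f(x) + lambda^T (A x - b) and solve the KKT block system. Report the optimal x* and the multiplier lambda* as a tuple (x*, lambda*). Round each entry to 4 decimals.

Form the Lagrangian:
  L(x, lambda) = (1/2) x^T Q x + c^T x + lambda^T (A x - b)
Stationarity (grad_x L = 0): Q x + c + A^T lambda = 0.
Primal feasibility: A x = b.

This gives the KKT block system:
  [ Q   A^T ] [ x     ]   [-c ]
  [ A    0  ] [ lambda ] = [ b ]

Solving the linear system:
  x*      = (1.9827, 0.526, -1.526)
  lambda* = (7.1903, -2.1592)
  f(x*)   = 24.1142

x* = (1.9827, 0.526, -1.526), lambda* = (7.1903, -2.1592)


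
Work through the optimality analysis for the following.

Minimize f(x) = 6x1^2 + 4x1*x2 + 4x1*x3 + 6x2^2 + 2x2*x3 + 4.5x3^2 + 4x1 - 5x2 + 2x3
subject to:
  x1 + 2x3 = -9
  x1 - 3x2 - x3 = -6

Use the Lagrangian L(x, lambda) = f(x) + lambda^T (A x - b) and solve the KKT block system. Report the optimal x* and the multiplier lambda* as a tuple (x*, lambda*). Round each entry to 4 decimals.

Form the Lagrangian:
  L(x, lambda) = (1/2) x^T Q x + c^T x + lambda^T (A x - b)
Stationarity (grad_x L = 0): Q x + c + A^T lambda = 0.
Primal feasibility: A x = b.

This gives the KKT block system:
  [ Q   A^T ] [ x     ]   [-c ]
  [ A    0  ] [ lambda ] = [ b ]

Solving the linear system:
  x*      = (-1.8308, 2.5846, -3.5846)
  lambda* = (18.1282, 3.841)
  f(x*)   = 79.3923

x* = (-1.8308, 2.5846, -3.5846), lambda* = (18.1282, 3.841)


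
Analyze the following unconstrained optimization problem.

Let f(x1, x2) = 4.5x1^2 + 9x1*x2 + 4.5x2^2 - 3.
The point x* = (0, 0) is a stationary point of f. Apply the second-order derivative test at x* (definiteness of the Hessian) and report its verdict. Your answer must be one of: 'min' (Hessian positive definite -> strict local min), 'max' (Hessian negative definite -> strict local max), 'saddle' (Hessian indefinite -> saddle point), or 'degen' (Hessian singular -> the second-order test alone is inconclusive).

Compute the Hessian H = grad^2 f:
  H = [[9, 9], [9, 9]]
Verify stationarity: grad f(x*) = H x* + g = (0, 0).
Eigenvalues of H: 0, 18.
H has a zero eigenvalue (singular; positive semidefinite but not definite), so H is neither positive definite, negative definite, nor indefinite. The second-order test alone is inconclusive -> degen.
(Indeed, f is constant along the null direction of H through x*, so x* is not a strict local extremum.)

degen


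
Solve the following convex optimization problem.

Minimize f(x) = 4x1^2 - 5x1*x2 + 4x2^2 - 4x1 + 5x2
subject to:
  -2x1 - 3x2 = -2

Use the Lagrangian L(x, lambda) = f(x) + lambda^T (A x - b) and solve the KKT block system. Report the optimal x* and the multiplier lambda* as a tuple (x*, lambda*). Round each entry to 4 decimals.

Form the Lagrangian:
  L(x, lambda) = (1/2) x^T Q x + c^T x + lambda^T (A x - b)
Stationarity (grad_x L = 0): Q x + c + A^T lambda = 0.
Primal feasibility: A x = b.

This gives the KKT block system:
  [ Q   A^T ] [ x     ]   [-c ]
  [ A    0  ] [ lambda ] = [ b ]

Solving the linear system:
  x*      = (0.7805, 0.1463)
  lambda* = (0.7561)
  f(x*)   = -0.439

x* = (0.7805, 0.1463), lambda* = (0.7561)


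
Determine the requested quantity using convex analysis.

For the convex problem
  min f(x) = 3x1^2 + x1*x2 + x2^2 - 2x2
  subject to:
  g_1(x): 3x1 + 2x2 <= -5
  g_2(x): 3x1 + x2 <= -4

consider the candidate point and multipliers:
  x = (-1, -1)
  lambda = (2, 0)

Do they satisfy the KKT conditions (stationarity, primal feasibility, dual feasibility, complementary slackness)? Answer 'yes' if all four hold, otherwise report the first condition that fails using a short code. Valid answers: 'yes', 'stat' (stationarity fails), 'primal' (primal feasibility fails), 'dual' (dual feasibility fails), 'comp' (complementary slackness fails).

Gradient of f: grad f(x) = Q x + c = (-7, -5)
Constraint values g_i(x) = a_i^T x - b_i:
  g_1((-1, -1)) = 0
  g_2((-1, -1)) = 0
Stationarity residual: grad f(x) + sum_i lambda_i a_i = (-1, -1)
  -> stationarity FAILS
Primal feasibility (all g_i <= 0): OK
Dual feasibility (all lambda_i >= 0): OK
Complementary slackness (lambda_i * g_i(x) = 0 for all i): OK

Verdict: the first failing condition is stationarity -> stat.

stat


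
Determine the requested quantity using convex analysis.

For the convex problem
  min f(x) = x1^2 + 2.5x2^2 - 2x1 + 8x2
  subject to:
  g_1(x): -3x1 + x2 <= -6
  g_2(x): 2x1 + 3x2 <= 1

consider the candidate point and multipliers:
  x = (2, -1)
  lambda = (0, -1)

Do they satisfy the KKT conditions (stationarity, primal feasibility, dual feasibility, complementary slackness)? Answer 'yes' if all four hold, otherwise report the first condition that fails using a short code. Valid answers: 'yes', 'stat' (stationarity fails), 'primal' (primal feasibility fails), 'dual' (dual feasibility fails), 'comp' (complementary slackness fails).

Gradient of f: grad f(x) = Q x + c = (2, 3)
Constraint values g_i(x) = a_i^T x - b_i:
  g_1((2, -1)) = -1
  g_2((2, -1)) = 0
Stationarity residual: grad f(x) + sum_i lambda_i a_i = (0, 0)
  -> stationarity OK
Primal feasibility (all g_i <= 0): OK
Dual feasibility (all lambda_i >= 0): FAILS
Complementary slackness (lambda_i * g_i(x) = 0 for all i): OK

Verdict: the first failing condition is dual_feasibility -> dual.

dual


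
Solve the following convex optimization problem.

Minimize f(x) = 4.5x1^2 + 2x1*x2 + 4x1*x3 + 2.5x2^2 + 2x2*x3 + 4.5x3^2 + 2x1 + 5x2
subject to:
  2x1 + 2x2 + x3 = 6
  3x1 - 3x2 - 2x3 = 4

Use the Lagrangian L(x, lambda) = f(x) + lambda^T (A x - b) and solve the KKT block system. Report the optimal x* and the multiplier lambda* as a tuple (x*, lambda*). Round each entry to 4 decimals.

Form the Lagrangian:
  L(x, lambda) = (1/2) x^T Q x + c^T x + lambda^T (A x - b)
Stationarity (grad_x L = 0): Q x + c + A^T lambda = 0.
Primal feasibility: A x = b.

This gives the KKT block system:
  [ Q   A^T ] [ x     ]   [-c ]
  [ A    0  ] [ lambda ] = [ b ]

Solving the linear system:
  x*      = (2.1256, 1.1209, -0.493)
  lambda* = (-8.8175, -1.2551)
  f(x*)   = 33.8904

x* = (2.1256, 1.1209, -0.493), lambda* = (-8.8175, -1.2551)


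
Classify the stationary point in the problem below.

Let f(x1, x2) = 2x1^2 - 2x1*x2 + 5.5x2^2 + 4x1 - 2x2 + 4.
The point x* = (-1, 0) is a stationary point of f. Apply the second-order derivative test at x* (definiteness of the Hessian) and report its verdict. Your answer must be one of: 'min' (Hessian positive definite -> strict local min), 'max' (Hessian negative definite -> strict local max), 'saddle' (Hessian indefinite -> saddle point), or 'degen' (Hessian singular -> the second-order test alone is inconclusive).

Compute the Hessian H = grad^2 f:
  H = [[4, -2], [-2, 11]]
Verify stationarity: grad f(x*) = H x* + g = (0, 0).
Eigenvalues of H: 3.4689, 11.5311.
Both eigenvalues > 0, so H is positive definite -> x* is a strict local min.

min


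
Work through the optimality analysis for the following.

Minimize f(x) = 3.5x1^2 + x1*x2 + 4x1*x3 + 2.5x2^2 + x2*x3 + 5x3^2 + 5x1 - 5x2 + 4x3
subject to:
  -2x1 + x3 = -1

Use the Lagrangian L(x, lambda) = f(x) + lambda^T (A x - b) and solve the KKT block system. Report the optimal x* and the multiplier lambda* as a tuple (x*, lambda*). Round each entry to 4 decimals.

Form the Lagrangian:
  L(x, lambda) = (1/2) x^T Q x + c^T x + lambda^T (A x - b)
Stationarity (grad_x L = 0): Q x + c + A^T lambda = 0.
Primal feasibility: A x = b.

This gives the KKT block system:
  [ Q   A^T ] [ x     ]   [-c ]
  [ A    0  ] [ lambda ] = [ b ]

Solving the linear system:
  x*      = (0.1209, 1.1275, -0.7582)
  lambda* = (1.9706)
  f(x*)   = -3.0474

x* = (0.1209, 1.1275, -0.7582), lambda* = (1.9706)


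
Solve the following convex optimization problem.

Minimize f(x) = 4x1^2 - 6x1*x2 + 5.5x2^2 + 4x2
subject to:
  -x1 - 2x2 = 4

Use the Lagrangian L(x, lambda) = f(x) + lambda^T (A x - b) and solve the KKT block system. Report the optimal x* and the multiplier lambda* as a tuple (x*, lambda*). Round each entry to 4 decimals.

Form the Lagrangian:
  L(x, lambda) = (1/2) x^T Q x + c^T x + lambda^T (A x - b)
Stationarity (grad_x L = 0): Q x + c + A^T lambda = 0.
Primal feasibility: A x = b.

This gives the KKT block system:
  [ Q   A^T ] [ x     ]   [-c ]
  [ A    0  ] [ lambda ] = [ b ]

Solving the linear system:
  x*      = (-1.2537, -1.3731)
  lambda* = (-1.791)
  f(x*)   = 0.8358

x* = (-1.2537, -1.3731), lambda* = (-1.791)


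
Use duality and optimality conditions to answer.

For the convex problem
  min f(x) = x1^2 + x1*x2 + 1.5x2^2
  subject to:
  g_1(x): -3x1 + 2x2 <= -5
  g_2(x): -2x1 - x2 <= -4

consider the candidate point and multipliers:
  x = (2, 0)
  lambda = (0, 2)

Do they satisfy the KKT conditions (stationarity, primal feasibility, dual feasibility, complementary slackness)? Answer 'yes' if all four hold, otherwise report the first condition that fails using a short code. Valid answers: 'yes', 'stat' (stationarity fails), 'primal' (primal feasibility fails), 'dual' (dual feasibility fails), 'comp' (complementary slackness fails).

Gradient of f: grad f(x) = Q x + c = (4, 2)
Constraint values g_i(x) = a_i^T x - b_i:
  g_1((2, 0)) = -1
  g_2((2, 0)) = 0
Stationarity residual: grad f(x) + sum_i lambda_i a_i = (0, 0)
  -> stationarity OK
Primal feasibility (all g_i <= 0): OK
Dual feasibility (all lambda_i >= 0): OK
Complementary slackness (lambda_i * g_i(x) = 0 for all i): OK

Verdict: yes, KKT holds.

yes


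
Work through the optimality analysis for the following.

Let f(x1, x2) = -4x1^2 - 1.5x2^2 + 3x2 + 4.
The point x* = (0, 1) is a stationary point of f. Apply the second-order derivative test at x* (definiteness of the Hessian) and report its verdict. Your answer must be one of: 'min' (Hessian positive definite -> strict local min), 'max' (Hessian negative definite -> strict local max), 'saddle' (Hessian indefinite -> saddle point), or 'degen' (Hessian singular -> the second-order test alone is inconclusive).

Compute the Hessian H = grad^2 f:
  H = [[-8, 0], [0, -3]]
Verify stationarity: grad f(x*) = H x* + g = (0, 0).
Eigenvalues of H: -8, -3.
Both eigenvalues < 0, so H is negative definite -> x* is a strict local max.

max


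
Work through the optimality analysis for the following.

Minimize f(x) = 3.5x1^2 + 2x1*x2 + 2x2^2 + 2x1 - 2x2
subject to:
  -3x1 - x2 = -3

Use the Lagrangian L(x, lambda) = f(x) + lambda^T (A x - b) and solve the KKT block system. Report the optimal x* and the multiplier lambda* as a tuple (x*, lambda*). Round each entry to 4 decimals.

Form the Lagrangian:
  L(x, lambda) = (1/2) x^T Q x + c^T x + lambda^T (A x - b)
Stationarity (grad_x L = 0): Q x + c + A^T lambda = 0.
Primal feasibility: A x = b.

This gives the KKT block system:
  [ Q   A^T ] [ x     ]   [-c ]
  [ A    0  ] [ lambda ] = [ b ]

Solving the linear system:
  x*      = (0.7097, 0.871)
  lambda* = (2.9032)
  f(x*)   = 4.1935

x* = (0.7097, 0.871), lambda* = (2.9032)
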